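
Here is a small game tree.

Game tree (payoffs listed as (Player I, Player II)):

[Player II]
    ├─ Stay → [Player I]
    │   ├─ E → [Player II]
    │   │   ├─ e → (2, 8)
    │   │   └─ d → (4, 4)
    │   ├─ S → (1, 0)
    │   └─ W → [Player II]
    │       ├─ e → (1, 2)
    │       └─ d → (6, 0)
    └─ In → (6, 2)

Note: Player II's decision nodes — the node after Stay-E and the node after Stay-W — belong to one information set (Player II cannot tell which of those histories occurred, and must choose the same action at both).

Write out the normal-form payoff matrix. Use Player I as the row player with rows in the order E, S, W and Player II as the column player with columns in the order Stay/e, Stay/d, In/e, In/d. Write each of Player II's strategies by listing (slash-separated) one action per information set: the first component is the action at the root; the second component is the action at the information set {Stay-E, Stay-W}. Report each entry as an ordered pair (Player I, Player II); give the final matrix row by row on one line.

       Stay/e   Stay/d     In/e     In/d
   E    (2,8)    (4,4)    (6,2)    (6,2)
   S    (1,0)    (1,0)    (6,2)    (6,2)
   W    (1,2)    (6,0)    (6,2)    (6,2)

E: (2,8) (4,4) (6,2) (6,2) | S: (1,0) (1,0) (6,2) (6,2) | W: (1,2) (6,0) (6,2) (6,2)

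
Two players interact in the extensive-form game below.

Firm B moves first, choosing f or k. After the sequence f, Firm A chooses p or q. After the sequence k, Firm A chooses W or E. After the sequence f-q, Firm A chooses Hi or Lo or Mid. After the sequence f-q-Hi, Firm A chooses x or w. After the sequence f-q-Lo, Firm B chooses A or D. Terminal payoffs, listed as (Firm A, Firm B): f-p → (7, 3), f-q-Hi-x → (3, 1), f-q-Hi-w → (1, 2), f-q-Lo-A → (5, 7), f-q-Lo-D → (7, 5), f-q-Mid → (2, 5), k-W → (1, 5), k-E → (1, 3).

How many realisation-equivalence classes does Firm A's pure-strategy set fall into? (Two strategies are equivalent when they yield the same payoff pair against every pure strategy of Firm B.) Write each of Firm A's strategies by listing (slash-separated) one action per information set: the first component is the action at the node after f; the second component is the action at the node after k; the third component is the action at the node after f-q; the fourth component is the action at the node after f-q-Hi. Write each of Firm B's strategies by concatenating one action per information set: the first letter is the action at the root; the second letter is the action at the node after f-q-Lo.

Firm A has 24 pure strategies: p/W/Hi/x, p/W/Hi/w, p/W/Lo/x, p/W/Lo/w, p/W/Mid/x, p/W/Mid/w, p/E/Hi/x, p/E/Hi/w, p/E/Lo/x, p/E/Lo/w, p/E/Mid/x, p/E/Mid/w, q/W/Hi/x, q/W/Hi/w, q/W/Lo/x, q/W/Lo/w, q/W/Mid/x, q/W/Mid/w, q/E/Hi/x, q/E/Hi/w, q/E/Lo/x, q/E/Lo/w, q/E/Mid/x, q/E/Mid/w. Columns: fA, fD, kA, kD.
{p/W/Hi/x, p/W/Hi/w, p/W/Lo/x, p/W/Lo/w, p/W/Mid/x, p/W/Mid/w} → row (7,3) (7,3) (1,5) (1,5)
{p/E/Hi/x, p/E/Hi/w, p/E/Lo/x, p/E/Lo/w, p/E/Mid/x, p/E/Mid/w} → row (7,3) (7,3) (1,3) (1,3)
{q/W/Hi/x} → row (3,1) (3,1) (1,5) (1,5)
{q/W/Hi/w} → row (1,2) (1,2) (1,5) (1,5)
{q/W/Lo/x, q/W/Lo/w} → row (5,7) (7,5) (1,5) (1,5)
{q/W/Mid/x, q/W/Mid/w} → row (2,5) (2,5) (1,5) (1,5)
{q/E/Hi/x} → row (3,1) (3,1) (1,3) (1,3)
{q/E/Hi/w} → row (1,2) (1,2) (1,3) (1,3)
{q/E/Lo/x, q/E/Lo/w} → row (5,7) (7,5) (1,3) (1,3)
{q/E/Mid/x, q/E/Mid/w} → row (2,5) (2,5) (1,3) (1,3)
That's 10 distinct rows out of 24 strategies.

10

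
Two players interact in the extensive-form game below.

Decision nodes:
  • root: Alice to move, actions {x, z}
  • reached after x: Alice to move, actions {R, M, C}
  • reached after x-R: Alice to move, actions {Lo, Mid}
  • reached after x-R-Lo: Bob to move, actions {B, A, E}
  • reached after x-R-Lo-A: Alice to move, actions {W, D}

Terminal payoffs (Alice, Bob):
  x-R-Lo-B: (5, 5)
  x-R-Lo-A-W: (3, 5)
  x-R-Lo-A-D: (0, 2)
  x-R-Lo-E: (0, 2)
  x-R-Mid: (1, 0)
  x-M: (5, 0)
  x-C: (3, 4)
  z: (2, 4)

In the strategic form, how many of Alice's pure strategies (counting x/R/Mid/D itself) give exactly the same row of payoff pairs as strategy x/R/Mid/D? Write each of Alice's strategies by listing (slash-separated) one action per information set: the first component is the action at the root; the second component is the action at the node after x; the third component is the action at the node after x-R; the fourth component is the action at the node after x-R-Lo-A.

Row for x/R/Mid/D (columns B, A, E): (1,0) (1,0) (1,0).
Under x/R/Mid/D, Alice's choice at the node after x-R-Lo-A can never be reached regardless of what Bob does, so varying those choices leaves every outcome unchanged.
Holding the reachable choices fixed and varying the unreachable one freely already gives 2 equivalent strategies.
No other strategy reproduces this row, so those 2 are the full class: x/R/Mid/W, x/R/Mid/D.

2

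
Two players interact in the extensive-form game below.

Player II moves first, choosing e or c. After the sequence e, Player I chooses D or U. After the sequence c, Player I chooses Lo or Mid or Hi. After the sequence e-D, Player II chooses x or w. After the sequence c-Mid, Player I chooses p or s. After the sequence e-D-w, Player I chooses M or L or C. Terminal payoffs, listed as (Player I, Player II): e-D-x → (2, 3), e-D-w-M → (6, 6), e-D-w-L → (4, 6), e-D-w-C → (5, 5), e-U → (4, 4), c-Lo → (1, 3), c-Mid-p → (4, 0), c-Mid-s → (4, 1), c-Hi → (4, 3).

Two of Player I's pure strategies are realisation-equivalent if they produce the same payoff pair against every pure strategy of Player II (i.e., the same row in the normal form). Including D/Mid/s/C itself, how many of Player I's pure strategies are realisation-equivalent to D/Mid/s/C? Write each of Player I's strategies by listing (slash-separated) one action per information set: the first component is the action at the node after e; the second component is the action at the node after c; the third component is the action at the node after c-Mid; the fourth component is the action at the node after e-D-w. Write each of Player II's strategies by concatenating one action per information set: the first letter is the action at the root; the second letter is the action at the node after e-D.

Row for D/Mid/s/C (columns ex, ew, cx, cw): (2,3) (5,5) (4,1) (4,1).
Every one of Player I's information sets is on the play path for some reply by Player II when Player I follows D/Mid/s/C.
Changing the action at any of them therefore changes at least one column, so only D/Mid/s/C itself gives this row.

1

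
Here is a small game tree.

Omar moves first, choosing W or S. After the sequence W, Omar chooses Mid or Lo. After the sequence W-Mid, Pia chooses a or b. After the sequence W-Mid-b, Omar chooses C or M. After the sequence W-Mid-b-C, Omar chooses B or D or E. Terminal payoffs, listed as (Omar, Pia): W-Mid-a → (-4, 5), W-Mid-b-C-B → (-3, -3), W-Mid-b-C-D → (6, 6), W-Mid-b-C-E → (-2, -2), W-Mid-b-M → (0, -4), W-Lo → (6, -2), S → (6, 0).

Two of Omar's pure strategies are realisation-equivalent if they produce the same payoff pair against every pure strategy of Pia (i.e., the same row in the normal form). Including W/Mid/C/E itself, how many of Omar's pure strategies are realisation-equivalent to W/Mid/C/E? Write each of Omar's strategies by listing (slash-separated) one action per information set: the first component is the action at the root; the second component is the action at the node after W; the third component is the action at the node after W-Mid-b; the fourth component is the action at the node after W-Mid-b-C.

1

Row for W/Mid/C/E (columns a, b): (-4,5) (-2,-2).
Every one of Omar's information sets is on the play path for some reply by Pia when Omar follows W/Mid/C/E.
Changing the action at any of them therefore changes at least one column, so only W/Mid/C/E itself gives this row.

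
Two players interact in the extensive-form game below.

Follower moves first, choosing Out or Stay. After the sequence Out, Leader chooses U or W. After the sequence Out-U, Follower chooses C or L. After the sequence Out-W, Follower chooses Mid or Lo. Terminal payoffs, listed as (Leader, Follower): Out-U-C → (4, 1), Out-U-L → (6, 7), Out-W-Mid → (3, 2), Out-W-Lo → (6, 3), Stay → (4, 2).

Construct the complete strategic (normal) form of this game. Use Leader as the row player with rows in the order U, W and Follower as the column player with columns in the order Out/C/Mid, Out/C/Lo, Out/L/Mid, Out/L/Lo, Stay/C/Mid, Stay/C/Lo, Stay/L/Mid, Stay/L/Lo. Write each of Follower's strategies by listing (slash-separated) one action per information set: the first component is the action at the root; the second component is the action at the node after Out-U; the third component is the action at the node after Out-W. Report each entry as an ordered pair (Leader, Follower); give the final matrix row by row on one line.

Row U: Out/C/Mid→(4,1), Out/C/Lo→(4,1), Out/L/Mid→(6,7), Out/L/Lo→(6,7), Stay/C/Mid→(4,2), Stay/C/Lo→(4,2), Stay/L/Mid→(4,2), Stay/L/Lo→(4,2)
Row W: Out/C/Mid→(3,2), Out/C/Lo→(6,3), Out/L/Mid→(3,2), Out/L/Lo→(6,3), Stay/C/Mid→(4,2), Stay/C/Lo→(4,2), Stay/L/Mid→(4,2), Stay/L/Lo→(4,2)

U: (4,1) (4,1) (6,7) (6,7) (4,2) (4,2) (4,2) (4,2) | W: (3,2) (6,3) (3,2) (6,3) (4,2) (4,2) (4,2) (4,2)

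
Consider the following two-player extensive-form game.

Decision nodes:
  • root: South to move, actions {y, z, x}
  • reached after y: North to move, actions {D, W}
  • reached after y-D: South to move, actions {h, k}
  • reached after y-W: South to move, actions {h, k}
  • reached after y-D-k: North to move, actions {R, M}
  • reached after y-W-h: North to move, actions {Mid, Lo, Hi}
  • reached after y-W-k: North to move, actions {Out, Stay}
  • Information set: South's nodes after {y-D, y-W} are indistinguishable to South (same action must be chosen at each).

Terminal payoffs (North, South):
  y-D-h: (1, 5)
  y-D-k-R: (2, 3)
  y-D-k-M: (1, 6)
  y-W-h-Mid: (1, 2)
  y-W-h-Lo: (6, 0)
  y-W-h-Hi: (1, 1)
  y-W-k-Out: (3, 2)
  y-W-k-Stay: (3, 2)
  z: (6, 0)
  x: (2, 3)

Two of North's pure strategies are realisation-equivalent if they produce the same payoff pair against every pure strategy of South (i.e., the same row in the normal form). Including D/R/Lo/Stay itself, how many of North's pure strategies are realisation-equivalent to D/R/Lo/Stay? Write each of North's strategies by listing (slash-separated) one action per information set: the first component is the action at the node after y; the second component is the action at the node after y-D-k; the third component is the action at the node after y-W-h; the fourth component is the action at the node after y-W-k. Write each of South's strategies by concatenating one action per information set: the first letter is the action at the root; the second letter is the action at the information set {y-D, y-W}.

6

Row for D/R/Lo/Stay (columns yh, yk, zh, zk, xh, xk): (1,5) (2,3) (6,0) (6,0) (2,3) (2,3).
Under D/R/Lo/Stay, North's choice at the node after y-W-h and at the node after y-W-k can never be reached regardless of what South does, so varying those choices leaves every outcome unchanged.
Holding the reachable choices fixed and varying the unreachable ones freely already gives 3 × 2 = 6 equivalent strategies.
No other strategy reproduces this row, so those 6 are the full class: D/R/Mid/Out, D/R/Mid/Stay, D/R/Lo/Out, D/R/Lo/Stay, D/R/Hi/Out, D/R/Hi/Stay.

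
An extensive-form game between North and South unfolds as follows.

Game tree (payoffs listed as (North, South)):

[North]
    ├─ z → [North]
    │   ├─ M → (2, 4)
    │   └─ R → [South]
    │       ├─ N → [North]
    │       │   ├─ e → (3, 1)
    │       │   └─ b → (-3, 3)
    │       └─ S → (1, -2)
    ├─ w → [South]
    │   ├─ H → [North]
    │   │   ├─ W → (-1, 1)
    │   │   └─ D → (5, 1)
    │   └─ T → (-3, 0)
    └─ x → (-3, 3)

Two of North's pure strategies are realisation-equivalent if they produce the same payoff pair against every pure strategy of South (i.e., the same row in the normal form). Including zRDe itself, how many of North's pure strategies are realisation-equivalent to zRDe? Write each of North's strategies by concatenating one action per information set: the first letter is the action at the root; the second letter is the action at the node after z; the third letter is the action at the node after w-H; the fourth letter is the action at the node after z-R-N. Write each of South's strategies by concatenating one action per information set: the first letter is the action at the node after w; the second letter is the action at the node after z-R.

Row for zRDe (columns HN, HS, TN, TS): (3,1) (1,-2) (3,1) (1,-2).
Under zRDe, North's choice at the node after w-H can never be reached regardless of what South does, so varying those choices leaves every outcome unchanged.
Holding the reachable choices fixed and varying the unreachable one freely already gives 2 equivalent strategies.
No other strategy reproduces this row, so those 2 are the full class: zRWe, zRDe.

2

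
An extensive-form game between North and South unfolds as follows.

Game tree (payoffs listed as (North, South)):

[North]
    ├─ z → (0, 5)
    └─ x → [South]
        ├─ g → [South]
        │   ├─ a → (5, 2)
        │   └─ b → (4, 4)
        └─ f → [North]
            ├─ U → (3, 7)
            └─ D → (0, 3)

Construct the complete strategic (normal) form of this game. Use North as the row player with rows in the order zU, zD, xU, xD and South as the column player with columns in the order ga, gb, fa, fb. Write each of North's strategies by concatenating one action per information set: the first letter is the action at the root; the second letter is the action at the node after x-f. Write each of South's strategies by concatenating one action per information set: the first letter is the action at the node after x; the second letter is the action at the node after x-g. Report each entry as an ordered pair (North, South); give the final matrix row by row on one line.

Row zU: ga→(0,5), gb→(0,5), fa→(0,5), fb→(0,5)
Row zD: ga→(0,5), gb→(0,5), fa→(0,5), fb→(0,5)
Row xU: ga→(5,2), gb→(4,4), fa→(3,7), fb→(3,7)
Row xD: ga→(5,2), gb→(4,4), fa→(0,3), fb→(0,3)

zU: (0,5) (0,5) (0,5) (0,5) | zD: (0,5) (0,5) (0,5) (0,5) | xU: (5,2) (4,4) (3,7) (3,7) | xD: (5,2) (4,4) (0,3) (0,3)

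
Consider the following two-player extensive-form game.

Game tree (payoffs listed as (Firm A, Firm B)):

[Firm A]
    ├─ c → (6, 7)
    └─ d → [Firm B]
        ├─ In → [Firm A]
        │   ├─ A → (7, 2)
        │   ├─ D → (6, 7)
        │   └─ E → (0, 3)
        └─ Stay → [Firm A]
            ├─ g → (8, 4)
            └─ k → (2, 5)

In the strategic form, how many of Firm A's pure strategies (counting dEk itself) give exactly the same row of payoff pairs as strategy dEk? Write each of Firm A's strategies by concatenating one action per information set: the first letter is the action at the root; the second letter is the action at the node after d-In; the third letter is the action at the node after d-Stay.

Row for dEk (columns In, Stay): (0,3) (2,5).
Every one of Firm A's information sets is on the play path for some reply by Firm B when Firm A follows dEk.
Changing the action at any of them therefore changes at least one column, so only dEk itself gives this row.

1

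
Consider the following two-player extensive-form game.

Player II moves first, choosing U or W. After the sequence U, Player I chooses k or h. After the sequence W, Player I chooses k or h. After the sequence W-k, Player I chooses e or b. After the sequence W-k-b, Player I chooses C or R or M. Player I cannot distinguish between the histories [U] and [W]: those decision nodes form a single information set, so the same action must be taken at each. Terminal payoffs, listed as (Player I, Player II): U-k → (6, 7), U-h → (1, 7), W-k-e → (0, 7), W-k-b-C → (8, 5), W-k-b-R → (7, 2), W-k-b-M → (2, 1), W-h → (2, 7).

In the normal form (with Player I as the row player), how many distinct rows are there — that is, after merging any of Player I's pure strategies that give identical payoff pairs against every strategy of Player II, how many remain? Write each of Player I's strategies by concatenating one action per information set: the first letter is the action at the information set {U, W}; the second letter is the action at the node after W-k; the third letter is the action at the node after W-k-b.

Player I has 12 pure strategies: keC, keR, keM, kbC, kbR, kbM, heC, heR, heM, hbC, hbR, hbM. Columns: U, W.
{keC, keR, keM} → row (6,7) (0,7)
{kbC} → row (6,7) (8,5)
{kbR} → row (6,7) (7,2)
{kbM} → row (6,7) (2,1)
{heC, heR, heM, hbC, hbR, hbM} → row (1,7) (2,7)
That's 5 distinct rows out of 12 strategies.

5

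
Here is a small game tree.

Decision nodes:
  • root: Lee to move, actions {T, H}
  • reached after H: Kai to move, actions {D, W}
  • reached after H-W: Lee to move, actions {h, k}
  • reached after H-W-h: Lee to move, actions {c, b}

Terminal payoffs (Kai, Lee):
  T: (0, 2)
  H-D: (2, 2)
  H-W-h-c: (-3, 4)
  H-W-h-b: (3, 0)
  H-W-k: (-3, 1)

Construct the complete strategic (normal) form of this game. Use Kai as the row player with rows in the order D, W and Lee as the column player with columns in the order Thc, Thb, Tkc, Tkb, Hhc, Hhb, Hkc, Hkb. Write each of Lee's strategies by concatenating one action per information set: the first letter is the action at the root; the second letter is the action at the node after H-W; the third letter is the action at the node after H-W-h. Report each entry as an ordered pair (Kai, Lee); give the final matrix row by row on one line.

D: (0,2) (0,2) (0,2) (0,2) (2,2) (2,2) (2,2) (2,2) | W: (0,2) (0,2) (0,2) (0,2) (-3,4) (3,0) (-3,1) (-3,1)

          Thc      Thb      Tkc      Tkb      Hhc      Hhb      Hkc      Hkb
   D    (0,2)    (0,2)    (0,2)    (0,2)    (2,2)    (2,2)    (2,2)    (2,2)
   W    (0,2)    (0,2)    (0,2)    (0,2)   (-3,4)    (3,0)   (-3,1)   (-3,1)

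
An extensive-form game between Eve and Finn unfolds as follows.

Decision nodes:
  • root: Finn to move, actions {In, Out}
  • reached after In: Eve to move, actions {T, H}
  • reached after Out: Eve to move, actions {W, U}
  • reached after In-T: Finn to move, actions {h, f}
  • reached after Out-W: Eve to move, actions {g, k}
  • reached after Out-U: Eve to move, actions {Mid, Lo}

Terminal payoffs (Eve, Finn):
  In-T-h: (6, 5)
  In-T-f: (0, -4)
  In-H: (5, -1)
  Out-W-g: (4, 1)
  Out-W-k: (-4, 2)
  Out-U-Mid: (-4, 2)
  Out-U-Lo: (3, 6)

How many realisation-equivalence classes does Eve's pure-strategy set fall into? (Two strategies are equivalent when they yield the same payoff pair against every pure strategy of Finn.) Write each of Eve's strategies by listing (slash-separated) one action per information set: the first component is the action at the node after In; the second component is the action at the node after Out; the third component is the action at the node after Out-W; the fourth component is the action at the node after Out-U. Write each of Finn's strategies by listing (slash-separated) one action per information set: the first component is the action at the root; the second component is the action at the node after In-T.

Eve has 16 pure strategies: T/W/g/Mid, T/W/g/Lo, T/W/k/Mid, T/W/k/Lo, T/U/g/Mid, T/U/g/Lo, T/U/k/Mid, T/U/k/Lo, H/W/g/Mid, H/W/g/Lo, H/W/k/Mid, H/W/k/Lo, H/U/g/Mid, H/U/g/Lo, H/U/k/Mid, H/U/k/Lo. Columns: In/h, In/f, Out/h, Out/f.
{T/W/g/Mid, T/W/g/Lo} → row (6,5) (0,-4) (4,1) (4,1)
{T/W/k/Mid, T/W/k/Lo, T/U/g/Mid, T/U/k/Mid} → row (6,5) (0,-4) (-4,2) (-4,2)
{T/U/g/Lo, T/U/k/Lo} → row (6,5) (0,-4) (3,6) (3,6)
{H/W/g/Mid, H/W/g/Lo} → row (5,-1) (5,-1) (4,1) (4,1)
{H/W/k/Mid, H/W/k/Lo, H/U/g/Mid, H/U/k/Mid} → row (5,-1) (5,-1) (-4,2) (-4,2)
{H/U/g/Lo, H/U/k/Lo} → row (5,-1) (5,-1) (3,6) (3,6)
That's 6 distinct rows out of 16 strategies.

6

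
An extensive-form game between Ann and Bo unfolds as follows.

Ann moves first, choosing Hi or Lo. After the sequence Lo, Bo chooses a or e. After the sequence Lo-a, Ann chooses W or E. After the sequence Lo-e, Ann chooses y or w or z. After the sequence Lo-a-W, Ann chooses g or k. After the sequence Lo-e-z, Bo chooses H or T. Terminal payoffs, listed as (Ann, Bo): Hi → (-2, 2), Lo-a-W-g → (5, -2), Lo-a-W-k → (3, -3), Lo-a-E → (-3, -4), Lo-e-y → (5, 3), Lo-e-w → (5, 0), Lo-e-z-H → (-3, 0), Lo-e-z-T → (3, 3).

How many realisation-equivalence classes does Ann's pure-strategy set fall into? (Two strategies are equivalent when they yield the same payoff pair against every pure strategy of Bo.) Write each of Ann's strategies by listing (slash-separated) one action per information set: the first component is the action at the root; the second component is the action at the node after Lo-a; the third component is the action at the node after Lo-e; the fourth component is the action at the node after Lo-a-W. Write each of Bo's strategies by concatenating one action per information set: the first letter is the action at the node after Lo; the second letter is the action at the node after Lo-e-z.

10

Ann has 24 pure strategies: Hi/W/y/g, Hi/W/y/k, Hi/W/w/g, Hi/W/w/k, Hi/W/z/g, Hi/W/z/k, Hi/E/y/g, Hi/E/y/k, Hi/E/w/g, Hi/E/w/k, Hi/E/z/g, Hi/E/z/k, Lo/W/y/g, Lo/W/y/k, Lo/W/w/g, Lo/W/w/k, Lo/W/z/g, Lo/W/z/k, Lo/E/y/g, Lo/E/y/k, Lo/E/w/g, Lo/E/w/k, Lo/E/z/g, Lo/E/z/k. Columns: aH, aT, eH, eT.
{Hi/W/y/g, Hi/W/y/k, Hi/W/w/g, Hi/W/w/k, Hi/W/z/g, Hi/W/z/k, Hi/E/y/g, Hi/E/y/k, Hi/E/w/g, Hi/E/w/k, Hi/E/z/g, Hi/E/z/k} → row (-2,2) (-2,2) (-2,2) (-2,2)
{Lo/W/y/g} → row (5,-2) (5,-2) (5,3) (5,3)
{Lo/W/y/k} → row (3,-3) (3,-3) (5,3) (5,3)
{Lo/W/w/g} → row (5,-2) (5,-2) (5,0) (5,0)
{Lo/W/w/k} → row (3,-3) (3,-3) (5,0) (5,0)
{Lo/W/z/g} → row (5,-2) (5,-2) (-3,0) (3,3)
{Lo/W/z/k} → row (3,-3) (3,-3) (-3,0) (3,3)
{Lo/E/y/g, Lo/E/y/k} → row (-3,-4) (-3,-4) (5,3) (5,3)
{Lo/E/w/g, Lo/E/w/k} → row (-3,-4) (-3,-4) (5,0) (5,0)
{Lo/E/z/g, Lo/E/z/k} → row (-3,-4) (-3,-4) (-3,0) (3,3)
That's 10 distinct rows out of 24 strategies.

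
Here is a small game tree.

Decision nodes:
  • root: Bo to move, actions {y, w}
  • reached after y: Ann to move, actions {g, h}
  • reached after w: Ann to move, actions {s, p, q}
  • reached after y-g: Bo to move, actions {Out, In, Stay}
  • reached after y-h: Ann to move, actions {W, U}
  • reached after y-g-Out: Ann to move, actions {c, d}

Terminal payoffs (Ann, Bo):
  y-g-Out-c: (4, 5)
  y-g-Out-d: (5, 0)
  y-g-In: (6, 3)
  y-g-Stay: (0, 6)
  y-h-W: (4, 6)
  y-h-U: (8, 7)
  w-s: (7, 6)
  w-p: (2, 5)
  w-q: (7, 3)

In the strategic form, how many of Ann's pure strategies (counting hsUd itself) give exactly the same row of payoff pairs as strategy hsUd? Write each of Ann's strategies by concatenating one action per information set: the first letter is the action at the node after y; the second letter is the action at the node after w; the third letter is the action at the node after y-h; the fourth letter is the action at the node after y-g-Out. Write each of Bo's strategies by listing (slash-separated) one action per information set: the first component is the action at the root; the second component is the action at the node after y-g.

2

Row for hsUd (columns y/Out, y/In, y/Stay, w/Out, w/In, w/Stay): (8,7) (8,7) (8,7) (7,6) (7,6) (7,6).
Under hsUd, Ann's choice at the node after y-g-Out can never be reached regardless of what Bo does, so varying those choices leaves every outcome unchanged.
Holding the reachable choices fixed and varying the unreachable one freely already gives 2 equivalent strategies.
No other strategy reproduces this row, so those 2 are the full class: hsUc, hsUd.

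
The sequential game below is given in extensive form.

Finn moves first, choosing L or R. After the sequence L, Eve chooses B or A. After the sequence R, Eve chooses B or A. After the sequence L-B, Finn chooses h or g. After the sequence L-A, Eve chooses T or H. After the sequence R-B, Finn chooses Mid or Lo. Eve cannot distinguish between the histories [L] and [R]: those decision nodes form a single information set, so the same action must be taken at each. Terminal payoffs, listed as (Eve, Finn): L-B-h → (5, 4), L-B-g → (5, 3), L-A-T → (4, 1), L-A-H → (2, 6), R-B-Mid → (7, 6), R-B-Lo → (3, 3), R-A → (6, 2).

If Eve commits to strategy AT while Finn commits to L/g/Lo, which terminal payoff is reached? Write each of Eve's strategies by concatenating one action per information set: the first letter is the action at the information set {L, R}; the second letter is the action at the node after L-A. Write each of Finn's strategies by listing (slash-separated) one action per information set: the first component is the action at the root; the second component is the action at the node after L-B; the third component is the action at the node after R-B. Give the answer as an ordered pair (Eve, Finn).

(4, 1)

Trace the play path from the root:
  Finn plays L
  Eve plays A at [L]
  Eve plays T at [L-A]
→ terminal payoff (4, 1).
(Finn's choice at the node after L-B is never reached on this path, so it doesn't affect the outcome.)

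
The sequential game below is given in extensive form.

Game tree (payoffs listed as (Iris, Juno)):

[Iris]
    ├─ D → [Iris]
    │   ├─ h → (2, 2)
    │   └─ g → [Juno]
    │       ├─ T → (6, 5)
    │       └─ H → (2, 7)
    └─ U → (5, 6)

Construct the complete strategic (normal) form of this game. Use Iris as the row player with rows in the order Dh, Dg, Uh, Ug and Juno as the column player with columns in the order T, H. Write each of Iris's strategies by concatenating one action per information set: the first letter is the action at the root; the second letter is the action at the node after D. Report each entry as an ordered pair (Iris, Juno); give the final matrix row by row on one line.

Dh: (2,2) (2,2) | Dg: (6,5) (2,7) | Uh: (5,6) (5,6) | Ug: (5,6) (5,6)

            T        H
  Dh    (2,2)    (2,2)
  Dg    (6,5)    (2,7)
  Uh    (5,6)    (5,6)
  Ug    (5,6)    (5,6)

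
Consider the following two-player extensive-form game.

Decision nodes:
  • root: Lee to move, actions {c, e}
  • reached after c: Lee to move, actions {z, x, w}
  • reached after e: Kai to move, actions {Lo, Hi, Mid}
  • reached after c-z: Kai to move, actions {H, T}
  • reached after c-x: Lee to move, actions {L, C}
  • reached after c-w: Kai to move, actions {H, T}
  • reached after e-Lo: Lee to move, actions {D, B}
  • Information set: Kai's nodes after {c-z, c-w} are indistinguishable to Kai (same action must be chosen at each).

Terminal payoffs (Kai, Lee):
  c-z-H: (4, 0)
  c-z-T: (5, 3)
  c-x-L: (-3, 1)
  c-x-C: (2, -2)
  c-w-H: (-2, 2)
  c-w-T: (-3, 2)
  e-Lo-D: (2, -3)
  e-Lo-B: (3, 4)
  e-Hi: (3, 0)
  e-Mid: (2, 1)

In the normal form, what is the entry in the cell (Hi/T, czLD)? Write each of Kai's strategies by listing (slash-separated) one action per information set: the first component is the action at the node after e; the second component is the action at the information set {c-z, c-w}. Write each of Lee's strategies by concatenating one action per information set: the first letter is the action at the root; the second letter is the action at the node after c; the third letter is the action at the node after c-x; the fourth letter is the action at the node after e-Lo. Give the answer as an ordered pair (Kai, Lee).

Trace the play path from the root:
  Lee plays c
  Lee plays z at [c]
  Kai plays T at [c-z]
→ terminal payoff (5, 3).
(Kai's choice at the node after e is never reached on this path, so it doesn't affect the outcome.)

(5, 3)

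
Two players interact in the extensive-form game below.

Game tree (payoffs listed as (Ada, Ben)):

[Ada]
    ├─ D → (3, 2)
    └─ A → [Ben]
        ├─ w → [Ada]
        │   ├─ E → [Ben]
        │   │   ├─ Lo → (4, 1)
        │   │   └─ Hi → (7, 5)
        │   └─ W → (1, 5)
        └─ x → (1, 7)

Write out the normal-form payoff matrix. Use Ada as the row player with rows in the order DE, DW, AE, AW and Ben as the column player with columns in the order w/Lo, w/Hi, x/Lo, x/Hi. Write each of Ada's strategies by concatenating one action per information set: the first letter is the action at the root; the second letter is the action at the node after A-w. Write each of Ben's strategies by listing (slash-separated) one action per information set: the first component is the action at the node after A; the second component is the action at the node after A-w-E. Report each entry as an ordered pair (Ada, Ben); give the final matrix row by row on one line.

         w/Lo     w/Hi     x/Lo     x/Hi
  DE    (3,2)    (3,2)    (3,2)    (3,2)
  DW    (3,2)    (3,2)    (3,2)    (3,2)
  AE    (4,1)    (7,5)    (1,7)    (1,7)
  AW    (1,5)    (1,5)    (1,7)    (1,7)

DE: (3,2) (3,2) (3,2) (3,2) | DW: (3,2) (3,2) (3,2) (3,2) | AE: (4,1) (7,5) (1,7) (1,7) | AW: (1,5) (1,5) (1,7) (1,7)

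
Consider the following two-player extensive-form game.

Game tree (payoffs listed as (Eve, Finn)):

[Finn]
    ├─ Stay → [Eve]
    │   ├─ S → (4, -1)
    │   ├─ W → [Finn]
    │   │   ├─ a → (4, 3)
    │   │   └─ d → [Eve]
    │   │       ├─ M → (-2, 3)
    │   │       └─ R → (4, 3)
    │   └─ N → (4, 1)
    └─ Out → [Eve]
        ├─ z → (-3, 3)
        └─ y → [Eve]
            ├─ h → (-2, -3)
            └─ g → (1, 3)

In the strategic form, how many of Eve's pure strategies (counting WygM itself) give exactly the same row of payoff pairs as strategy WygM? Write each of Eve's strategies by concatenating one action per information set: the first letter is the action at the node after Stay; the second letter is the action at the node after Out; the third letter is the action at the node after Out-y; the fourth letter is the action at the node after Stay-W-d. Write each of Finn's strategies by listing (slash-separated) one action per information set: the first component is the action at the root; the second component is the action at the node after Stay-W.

Row for WygM (columns Stay/a, Stay/d, Out/a, Out/d): (4,3) (-2,3) (1,3) (1,3).
Every one of Eve's information sets is on the play path for some reply by Finn when Eve follows WygM.
Changing the action at any of them therefore changes at least one column, so only WygM itself gives this row.

1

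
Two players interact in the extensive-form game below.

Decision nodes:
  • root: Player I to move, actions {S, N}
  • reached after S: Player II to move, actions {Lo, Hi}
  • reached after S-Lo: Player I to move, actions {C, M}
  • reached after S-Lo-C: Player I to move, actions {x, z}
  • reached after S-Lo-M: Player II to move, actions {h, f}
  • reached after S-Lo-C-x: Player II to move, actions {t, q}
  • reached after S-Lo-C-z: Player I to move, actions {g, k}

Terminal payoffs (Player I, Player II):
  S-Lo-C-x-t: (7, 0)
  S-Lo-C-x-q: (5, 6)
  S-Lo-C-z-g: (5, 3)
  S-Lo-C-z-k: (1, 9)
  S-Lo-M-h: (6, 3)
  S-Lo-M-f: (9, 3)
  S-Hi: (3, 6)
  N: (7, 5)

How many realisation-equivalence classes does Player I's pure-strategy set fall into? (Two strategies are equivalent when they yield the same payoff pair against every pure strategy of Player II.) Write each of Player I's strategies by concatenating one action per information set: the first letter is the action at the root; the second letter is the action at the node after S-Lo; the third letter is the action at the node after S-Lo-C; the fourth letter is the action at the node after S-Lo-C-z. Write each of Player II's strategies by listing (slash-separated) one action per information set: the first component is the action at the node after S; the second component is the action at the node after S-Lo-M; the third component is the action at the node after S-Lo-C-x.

Player I has 16 pure strategies: SCxg, SCxk, SCzg, SCzk, SMxg, SMxk, SMzg, SMzk, NCxg, NCxk, NCzg, NCzk, NMxg, NMxk, NMzg, NMzk. Columns: Lo/h/t, Lo/h/q, Lo/f/t, Lo/f/q, Hi/h/t, Hi/h/q, Hi/f/t, Hi/f/q.
{SCxg, SCxk} → row (7,0) (5,6) (7,0) (5,6) (3,6) (3,6) (3,6) (3,6)
{SCzg} → row (5,3) (5,3) (5,3) (5,3) (3,6) (3,6) (3,6) (3,6)
{SCzk} → row (1,9) (1,9) (1,9) (1,9) (3,6) (3,6) (3,6) (3,6)
{SMxg, SMxk, SMzg, SMzk} → row (6,3) (6,3) (9,3) (9,3) (3,6) (3,6) (3,6) (3,6)
{NCxg, NCxk, NCzg, NCzk, NMxg, NMxk, NMzg, NMzk} → row (7,5) (7,5) (7,5) (7,5) (7,5) (7,5) (7,5) (7,5)
That's 5 distinct rows out of 16 strategies.

5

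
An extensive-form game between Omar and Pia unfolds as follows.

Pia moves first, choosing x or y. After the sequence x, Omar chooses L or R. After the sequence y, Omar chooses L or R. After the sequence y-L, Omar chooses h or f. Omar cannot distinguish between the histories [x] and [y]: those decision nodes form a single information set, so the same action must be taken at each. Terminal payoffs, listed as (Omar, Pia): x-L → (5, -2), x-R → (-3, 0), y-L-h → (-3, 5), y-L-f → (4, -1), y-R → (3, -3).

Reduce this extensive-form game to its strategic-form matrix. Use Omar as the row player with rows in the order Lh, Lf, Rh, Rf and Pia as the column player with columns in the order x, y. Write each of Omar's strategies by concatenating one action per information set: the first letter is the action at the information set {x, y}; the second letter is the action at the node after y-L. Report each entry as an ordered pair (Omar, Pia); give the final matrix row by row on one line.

            x        y
  Lh   (5,-2)   (-3,5)
  Lf   (5,-2)   (4,-1)
  Rh   (-3,0)   (3,-3)
  Rf   (-3,0)   (3,-3)

Lh: (5,-2) (-3,5) | Lf: (5,-2) (4,-1) | Rh: (-3,0) (3,-3) | Rf: (-3,0) (3,-3)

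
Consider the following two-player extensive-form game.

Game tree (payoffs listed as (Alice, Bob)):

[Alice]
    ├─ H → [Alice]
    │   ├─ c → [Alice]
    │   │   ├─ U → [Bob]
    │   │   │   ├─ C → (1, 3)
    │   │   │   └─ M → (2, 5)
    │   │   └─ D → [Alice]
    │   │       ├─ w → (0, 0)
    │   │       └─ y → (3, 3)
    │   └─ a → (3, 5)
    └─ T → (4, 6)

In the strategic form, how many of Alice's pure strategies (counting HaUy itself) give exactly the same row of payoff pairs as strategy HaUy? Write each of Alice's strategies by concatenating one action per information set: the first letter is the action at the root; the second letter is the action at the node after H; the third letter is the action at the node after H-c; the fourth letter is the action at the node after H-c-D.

Row for HaUy (columns C, M): (3,5) (3,5).
Under HaUy, Alice's choice at the node after H-c and at the node after H-c-D can never be reached regardless of what Bob does, so varying those choices leaves every outcome unchanged.
Holding the reachable choices fixed and varying the unreachable ones freely already gives 2 × 2 = 4 equivalent strategies.
No other strategy reproduces this row, so those 4 are the full class: HaUw, HaUy, HaDw, HaDy.

4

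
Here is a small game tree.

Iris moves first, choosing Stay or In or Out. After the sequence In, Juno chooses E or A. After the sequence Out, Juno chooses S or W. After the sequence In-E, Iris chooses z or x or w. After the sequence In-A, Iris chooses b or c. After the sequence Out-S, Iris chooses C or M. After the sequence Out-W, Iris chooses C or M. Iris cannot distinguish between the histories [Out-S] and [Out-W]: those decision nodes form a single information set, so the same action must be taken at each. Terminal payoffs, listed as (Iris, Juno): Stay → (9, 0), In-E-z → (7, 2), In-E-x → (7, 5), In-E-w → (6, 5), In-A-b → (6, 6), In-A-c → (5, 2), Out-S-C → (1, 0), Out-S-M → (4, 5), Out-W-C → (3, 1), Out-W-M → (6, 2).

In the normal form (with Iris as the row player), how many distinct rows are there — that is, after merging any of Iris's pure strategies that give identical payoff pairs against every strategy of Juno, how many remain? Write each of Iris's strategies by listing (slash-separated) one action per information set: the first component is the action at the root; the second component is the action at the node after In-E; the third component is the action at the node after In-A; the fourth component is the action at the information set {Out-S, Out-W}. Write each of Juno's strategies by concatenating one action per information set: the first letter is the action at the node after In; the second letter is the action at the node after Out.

Iris has 36 pure strategies: Stay/z/b/C, Stay/z/b/M, Stay/z/c/C, Stay/z/c/M, Stay/x/b/C, Stay/x/b/M, Stay/x/c/C, Stay/x/c/M, Stay/w/b/C, Stay/w/b/M, Stay/w/c/C, Stay/w/c/M, In/z/b/C, In/z/b/M, In/z/c/C, In/z/c/M, In/x/b/C, In/x/b/M, In/x/c/C, In/x/c/M, In/w/b/C, In/w/b/M, In/w/c/C, In/w/c/M, Out/z/b/C, Out/z/b/M, Out/z/c/C, Out/z/c/M, Out/x/b/C, Out/x/b/M, Out/x/c/C, Out/x/c/M, Out/w/b/C, Out/w/b/M, Out/w/c/C, Out/w/c/M. Columns: ES, EW, AS, AW.
{Stay/z/b/C, Stay/z/b/M, Stay/z/c/C, Stay/z/c/M, Stay/x/b/C, Stay/x/b/M, Stay/x/c/C, Stay/x/c/M, Stay/w/b/C, Stay/w/b/M, Stay/w/c/C, Stay/w/c/M} → row (9,0) (9,0) (9,0) (9,0)
{In/z/b/C, In/z/b/M} → row (7,2) (7,2) (6,6) (6,6)
{In/z/c/C, In/z/c/M} → row (7,2) (7,2) (5,2) (5,2)
{In/x/b/C, In/x/b/M} → row (7,5) (7,5) (6,6) (6,6)
{In/x/c/C, In/x/c/M} → row (7,5) (7,5) (5,2) (5,2)
{In/w/b/C, In/w/b/M} → row (6,5) (6,5) (6,6) (6,6)
{In/w/c/C, In/w/c/M} → row (6,5) (6,5) (5,2) (5,2)
{Out/z/b/C, Out/z/c/C, Out/x/b/C, Out/x/c/C, Out/w/b/C, Out/w/c/C} → row (1,0) (3,1) (1,0) (3,1)
{Out/z/b/M, Out/z/c/M, Out/x/b/M, Out/x/c/M, Out/w/b/M, Out/w/c/M} → row (4,5) (6,2) (4,5) (6,2)
That's 9 distinct rows out of 36 strategies.

9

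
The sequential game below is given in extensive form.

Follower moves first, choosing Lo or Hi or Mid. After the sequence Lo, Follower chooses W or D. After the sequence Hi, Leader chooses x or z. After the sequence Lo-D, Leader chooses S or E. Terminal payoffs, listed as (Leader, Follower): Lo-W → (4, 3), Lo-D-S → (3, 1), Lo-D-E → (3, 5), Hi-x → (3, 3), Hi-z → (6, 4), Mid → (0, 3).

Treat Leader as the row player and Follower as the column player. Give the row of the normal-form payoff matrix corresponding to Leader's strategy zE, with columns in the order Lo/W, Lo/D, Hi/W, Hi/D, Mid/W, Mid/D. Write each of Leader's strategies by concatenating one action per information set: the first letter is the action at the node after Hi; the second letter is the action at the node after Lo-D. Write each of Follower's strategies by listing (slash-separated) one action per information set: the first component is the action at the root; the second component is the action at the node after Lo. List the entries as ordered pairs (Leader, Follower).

(4,3) (3,5) (6,4) (6,4) (0,3) (0,3)

vs Lo/W: Follower plays Lo → Follower plays W at [Lo] → (4, 3)
vs Lo/D: Follower plays Lo → Follower plays D at [Lo] → Leader plays E at [Lo-D] → (3, 5)
vs Hi/W: Follower plays Hi → Leader plays z at [Hi] → (6, 4)
vs Hi/D: Follower plays Hi → Leader plays z at [Hi] → (6, 4)
vs Mid/W: Follower plays Mid → (0, 3)
vs Mid/D: Follower plays Mid → (0, 3)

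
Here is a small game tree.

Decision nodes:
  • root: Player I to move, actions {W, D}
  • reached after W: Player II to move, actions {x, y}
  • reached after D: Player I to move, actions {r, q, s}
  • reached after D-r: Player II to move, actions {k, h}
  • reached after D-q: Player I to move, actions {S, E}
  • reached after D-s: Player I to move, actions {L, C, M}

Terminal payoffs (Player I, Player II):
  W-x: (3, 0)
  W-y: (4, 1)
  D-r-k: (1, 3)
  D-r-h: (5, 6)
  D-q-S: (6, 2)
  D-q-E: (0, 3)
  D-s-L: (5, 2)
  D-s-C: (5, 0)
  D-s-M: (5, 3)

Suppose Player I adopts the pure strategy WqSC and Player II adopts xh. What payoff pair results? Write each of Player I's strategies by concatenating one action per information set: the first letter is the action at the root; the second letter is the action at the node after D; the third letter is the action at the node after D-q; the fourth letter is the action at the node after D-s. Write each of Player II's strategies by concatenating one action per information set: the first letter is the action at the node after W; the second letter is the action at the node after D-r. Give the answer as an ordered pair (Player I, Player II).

Trace the play path from the root:
  Player I plays W
  Player II plays x at [W]
→ terminal payoff (3, 0).
(Player I's choice at the node after D is never reached on this path, so it doesn't affect the outcome.)

(3, 0)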